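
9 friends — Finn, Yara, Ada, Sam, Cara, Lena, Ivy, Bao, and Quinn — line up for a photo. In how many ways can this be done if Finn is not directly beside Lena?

282240

There are 9! = 362880 arrangements in all. If Finn and Lena are adjacent, merging them into one block gives 2·(8)! = 80640 arrangements.
Complementary counting: 362880 − 80640 = 282240.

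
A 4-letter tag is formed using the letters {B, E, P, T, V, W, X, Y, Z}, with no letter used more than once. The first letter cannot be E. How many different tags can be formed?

2688

The first letter has 9−1 = 8 choices (anything except E).
The remaining 3 letters are filled from the other 8 symbols without repetition: 8 × 7 × 6 = 336.
Total: 8 × 336 = 2688.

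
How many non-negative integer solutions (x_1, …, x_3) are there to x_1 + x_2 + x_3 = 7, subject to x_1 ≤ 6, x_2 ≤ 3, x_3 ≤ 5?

By stars and bars, unrestricted non-negative solutions to x_1+…+x_3 = 7 number C(7+2,2) = 36.
Subtract solutions that violate a single cap (substitute x_i' = x_i − (cap_i+1)): x_1 ≥ 7 gives C(2,2) = 1; x_2 ≥ 4 gives C(5,2) = 10; x_3 ≥ 6 gives C(3,2) = 3. Together 14.
No two caps can be exceeded simultaneously, so the pair terms are all 0.
By inclusion–exclusion the count is 36 − 14 + 0 = 22.

22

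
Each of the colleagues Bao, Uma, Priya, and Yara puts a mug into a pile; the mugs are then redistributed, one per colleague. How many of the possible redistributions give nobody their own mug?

9

This is the derangement count D_4: permutations of 4 items with no fixed point.
By inclusion–exclusion this is Σ_{j=0}^{4} (−1)^j C(4,j)·(4−j)!.
Computing: 24 − 24 + 12 − 4 + 1 = 9.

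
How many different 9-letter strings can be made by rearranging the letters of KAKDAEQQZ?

Letter multiplicities in KAKDAEQQZ: A×2, D×1, E×1, K×2, Q×2, Z×1.
So there are 9! / (2!·2!·2!) = 45360 distinguishable arrangements.

45360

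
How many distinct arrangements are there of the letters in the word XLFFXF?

The 6 letters of XLFFXF have repeats: F appearing 3 times and X appearing twice.
The number of distinct arrangements is 6!/(3!·2!) = 720/12 = 60.

60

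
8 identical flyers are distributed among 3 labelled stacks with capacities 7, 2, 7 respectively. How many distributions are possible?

22

By stars and bars, unrestricted non-negative solutions to x_1+…+x_3 = 8 number C(8+2,2) = 45.
Subtract solutions that violate a single cap (substitute x_i' = x_i − (cap_i+1)): x_1 ≥ 8 gives C(2,2) = 1; x_2 ≥ 3 gives C(7,2) = 21; x_3 ≥ 8 gives C(2,2) = 1. Together 23.
No two caps can be exceeded simultaneously, so the pair terms are all 0.
By inclusion–exclusion the count is 45 − 23 + 0 = 22.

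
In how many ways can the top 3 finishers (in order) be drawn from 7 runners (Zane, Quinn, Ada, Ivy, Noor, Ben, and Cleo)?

210

There are 7 choices for 1st place, 6 for 2nd, and 5 for 3rd.
That gives 7 × 6 × 5 = 210.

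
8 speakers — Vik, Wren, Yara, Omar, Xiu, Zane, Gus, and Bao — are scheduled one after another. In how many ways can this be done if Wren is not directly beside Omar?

Of the 8! = 40320 arrangements, those with Wren and Omar adjacent number 2 × 7! = 10080 (treat the pair as a block with 2 internal orders).
So 40320 − 10080 = 30240 arrangements keep them apart.

30240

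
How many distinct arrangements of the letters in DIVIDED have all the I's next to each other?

120

Treat the 2 copies of I as a single block. The multiset to arrange is then {II, D, D, D, E, V}, 6 items in all.
That gives (6)!/(3!) = 120 arrangements.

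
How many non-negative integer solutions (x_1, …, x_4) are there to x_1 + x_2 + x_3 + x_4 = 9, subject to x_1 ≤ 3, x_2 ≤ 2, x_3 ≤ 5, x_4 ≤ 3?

Without the upper bounds there are C(12,3) = 220 ways to split 9 among 4 variables.
Subtract solutions that violate a single cap (substitute x_i' = x_i − (cap_i+1)): x_1 ≥ 4 gives C(8,3) = 56; x_2 ≥ 3 gives C(9,3) = 84; x_3 ≥ 6 gives C(6,3) = 20; x_4 ≥ 4 gives C(8,3) = 56. Together 216.
Add back pairs where two caps are both exceeded: 10 + 0 + 4 + 1 + 10 + 0 = 25.
By inclusion–exclusion the count is 220 − 216 + 25 = 29.

29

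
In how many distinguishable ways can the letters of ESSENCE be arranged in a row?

The 7 letters of ESSENCE have repeats: E appearing 3 times and S appearing twice.
Dividing 7! = 5040 by 3!·2! = 12 for the repeated letters gives 420.

420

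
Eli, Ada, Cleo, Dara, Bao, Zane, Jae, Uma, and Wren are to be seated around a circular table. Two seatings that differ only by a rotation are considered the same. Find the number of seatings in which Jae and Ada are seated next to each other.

10080

Treat {Jae, Ada} as one unit (2 internal orders) and seat the resulting 8 units around the table: (7)! circular arrangements.
So 2 × (7)! = 2 × 5040 = 10080.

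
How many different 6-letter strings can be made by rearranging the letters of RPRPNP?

The 6 letters of RPRPNP have repeats: P appearing 3 times and R appearing twice.
Dividing 6! = 720 by 3!·2! = 12 for the repeated letters gives 60.

60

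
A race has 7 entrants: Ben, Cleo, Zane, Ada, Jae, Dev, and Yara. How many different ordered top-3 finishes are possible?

This is an ordered selection of 3 from 7: P(7,3).
That gives 7 × 6 × 5 = 210.

210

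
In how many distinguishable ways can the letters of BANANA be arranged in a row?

BANANA has 6 letters with A appearing 3 times and N appearing twice.
So there are 6! / (3!·2!) = 60 distinguishable arrangements.

60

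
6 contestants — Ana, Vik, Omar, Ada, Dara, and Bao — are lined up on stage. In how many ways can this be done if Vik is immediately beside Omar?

240

Glue Vik and Omar into one block (2 internal orders), leaving 5 units to arrange in a row.
So the count is 2·(5)! = 240.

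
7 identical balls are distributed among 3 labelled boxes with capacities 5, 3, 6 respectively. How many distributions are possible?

22

Without the upper bounds there are C(9,2) = 36 ways to split 7 among 3 boxes.
Subtract solutions that violate a single cap (substitute x_i' = x_i − (cap_i+1)): x_1 ≥ 6 gives C(3,2) = 3; x_2 ≥ 4 gives C(5,2) = 10; x_3 ≥ 7 gives C(2,2) = 1. Together 14.
No two caps can be exceeded simultaneously, so the pair terms are all 0.
By inclusion–exclusion the count is 36 − 14 + 0 = 22.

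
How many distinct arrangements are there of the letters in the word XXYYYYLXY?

XXYYYYLXY has 9 letters with X appearing 3 times and Y appearing 5 times.
So there are 9! / (5!·3!) = 504 distinguishable arrangements.

504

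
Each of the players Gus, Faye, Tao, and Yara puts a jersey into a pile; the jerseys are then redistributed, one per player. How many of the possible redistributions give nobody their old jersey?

9

Count assignments avoiding every fixed point. For any j of the 4 players fixed to their old jersey, the other 4−j can be arranged in (4−j)! ways.
By inclusion–exclusion this is Σ_{j=0}^{4} (−1)^j C(4,j)·(4−j)!.
Computing: 24 − 24 + 12 − 4 + 1 = 9.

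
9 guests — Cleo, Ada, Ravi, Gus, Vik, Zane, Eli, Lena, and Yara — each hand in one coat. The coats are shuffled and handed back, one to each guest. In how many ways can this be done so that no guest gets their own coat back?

133496

Count assignments avoiding every fixed point. For any j of the 9 guests fixed to their own coat, the other 9−j can be arranged in (9−j)! ways.
By inclusion–exclusion this is Σ_{j=0}^{9} (−1)^j C(9,j)·(9−j)!.
Computing: 362880 − 362880 + 181440 − 60480 + 15120 − 3024 + 504 − 72 + 9 − 1 = 133496.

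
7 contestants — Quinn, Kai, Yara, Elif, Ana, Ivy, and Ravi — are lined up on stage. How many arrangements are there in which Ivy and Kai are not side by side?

There are 7! = 5040 arrangements in all. If Ivy and Kai are adjacent, merging them into one block gives 2·(6)! = 1440 arrangements.
So 5040 − 1440 = 3600 arrangements keep them apart.

3600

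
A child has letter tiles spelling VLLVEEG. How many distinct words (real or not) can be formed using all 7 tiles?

The 7 letters of VLLVEEG have repeats: E appearing twice, L appearing twice, and V appearing twice.
The number of distinct arrangements is 7!/(2!·2!·2!) = 5040/8 = 630.

630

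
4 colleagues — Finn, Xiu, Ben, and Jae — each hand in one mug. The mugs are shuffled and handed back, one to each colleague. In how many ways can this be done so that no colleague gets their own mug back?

9

Count assignments avoiding every fixed point. For any j of the 4 colleagues fixed to their own mug, the other 4−j can be arranged in (4−j)! ways.
By inclusion–exclusion this is Σ_{j=0}^{4} (−1)^j C(4,j)·(4−j)!.
Computing: 24 − 24 + 12 − 4 + 1 = 9.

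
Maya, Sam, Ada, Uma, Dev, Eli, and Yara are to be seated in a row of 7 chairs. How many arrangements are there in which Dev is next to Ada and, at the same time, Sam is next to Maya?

480

Treat {Dev,Ada} as one block (2 orders) and {Sam,Maya} as another (2 orders).
That leaves 5 units to arrange: 2 × 2 × 5! = 4 × 120 = 480.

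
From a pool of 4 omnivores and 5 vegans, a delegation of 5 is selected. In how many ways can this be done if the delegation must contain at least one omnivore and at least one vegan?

Total 5-person selections from all 9: C(9,5) = 126.
Subtract selections that omit an entire group: no omnivores → C(5,5) = 1; no vegans → C(4,5) = 0.
Both groups omitted at once is impossible, so 126 − 1 = 125.

125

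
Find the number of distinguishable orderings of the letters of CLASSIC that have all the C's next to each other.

Treat the 2 copies of C as a single block. The multiset to arrange is then {CC, A, I, L, S, S}, 6 items in all.
That gives (6)!/(2!) = 360 arrangements.

360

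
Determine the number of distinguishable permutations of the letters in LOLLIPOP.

Letter multiplicities in LOLLIPOP: I×1, L×3, O×2, P×2.
Dividing 8! = 40320 by 3!·2!·2! = 24 for the repeated letters gives 1680.

1680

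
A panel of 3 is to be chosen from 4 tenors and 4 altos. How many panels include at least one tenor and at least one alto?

48

Total 3-person selections from all 8: C(8,3) = 56.
Subtract selections that omit an entire group: no tenors → C(4,3) = 4; no altos → C(4,3) = 4.
Both groups omitted at once is impossible, so 56 − 8 = 48.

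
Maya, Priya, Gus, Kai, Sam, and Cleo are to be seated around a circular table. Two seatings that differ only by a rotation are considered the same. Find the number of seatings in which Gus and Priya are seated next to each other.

48

Glue Gus and Priya into a block (2 internal orders). Seating 5 units around a circle gives (4)! arrangements.
So 2 × (4)! = 2 × 24 = 48.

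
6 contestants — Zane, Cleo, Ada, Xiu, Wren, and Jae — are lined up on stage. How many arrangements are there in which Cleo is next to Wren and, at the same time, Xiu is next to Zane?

Treat {Cleo,Wren} as one block (2 orders) and {Xiu,Zane} as another (2 orders).
That leaves 4 units to arrange: 2 × 2 × 4! = 4 × 24 = 96.

96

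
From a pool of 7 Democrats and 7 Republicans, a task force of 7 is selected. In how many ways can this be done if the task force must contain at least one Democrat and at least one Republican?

3430

Total 7-person selections from all 14: C(14,7) = 3432.
Subtract selections that omit an entire group: no Democrats → C(7,7) = 1; no Republicans → C(7,7) = 1.
Both groups omitted at once is impossible, so 3432 − 2 = 3430.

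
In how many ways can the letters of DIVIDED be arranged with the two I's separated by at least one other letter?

Total arrangements of DIVIDED: 7!/(3!·2!) = 420.
If the two I's are adjacent, glue them into one block, leaving 6 items to arrange: (6)!/(3!) = 120 ways.
Subtracting, 420 − 120 = 300 arrangements keep the I's apart.

300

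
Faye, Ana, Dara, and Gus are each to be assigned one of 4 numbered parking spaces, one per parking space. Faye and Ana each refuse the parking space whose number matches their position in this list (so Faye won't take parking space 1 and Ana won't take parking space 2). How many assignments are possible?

14

Let Aᵢ (for i ∈ {1, 2}) be the placements that put person i in their forbidden parking space. Any j of these fix j positions, leaving (4−j)! ways to fill the rest, and there are C(2,j) ways to pick which j.
By inclusion–exclusion, the number of valid placements is Σ_{j=0}^{2} (−1)^j C(2,j)·(4−j)!.
Computing: 24 − 12 + 2 = 14.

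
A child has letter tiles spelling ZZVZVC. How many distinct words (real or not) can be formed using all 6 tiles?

60

The 6 letters of ZZVZVC have repeats: V appearing twice and Z appearing 3 times.
Dividing 6! = 720 by 3!·2! = 12 for the repeated letters gives 60.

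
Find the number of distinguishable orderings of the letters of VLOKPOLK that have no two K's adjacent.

3780

There are 8!/(2!·2!·2!) = 5040 arrangements of VLOKPOLK in total.
If the two K's are adjacent, glue them into one block, leaving 7 items to arrange: (7)!/(2!·2!) = 1260 ways.
Subtracting, 5040 − 1260 = 3780 arrangements keep the K's apart.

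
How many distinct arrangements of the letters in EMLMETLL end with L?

630

Fix L in the last position and arrange the remaining 7 letters.
Those 7 letters have E appearing twice, L appearing twice, and M appearing twice, giving (7)!/(2!·2!·2!) = 630.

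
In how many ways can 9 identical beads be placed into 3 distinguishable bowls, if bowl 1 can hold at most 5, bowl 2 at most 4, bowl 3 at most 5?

20

Ignoring the caps, the number of non-negative solutions to x_1+…+x_3 = 9 is C(11,2) = 55.
Subtract solutions that violate a single cap (substitute x_i' = x_i − (cap_i+1)): x_1 ≥ 6 gives C(5,2) = 10; x_2 ≥ 5 gives C(6,2) = 15; x_3 ≥ 6 gives C(5,2) = 10. Together 35.
No two caps can be exceeded simultaneously, so the pair terms are all 0.
By inclusion–exclusion the count is 55 − 35 + 0 = 20.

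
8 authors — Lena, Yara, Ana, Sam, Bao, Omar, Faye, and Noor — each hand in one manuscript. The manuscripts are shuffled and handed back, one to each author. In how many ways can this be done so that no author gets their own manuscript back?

Let Aᵢ be the assignments in which author i gets their own manuscript. We want the size of the complement of A₁∪…∪A_8.
By inclusion–exclusion this is Σ_{j=0}^{8} (−1)^j C(8,j)·(8−j)!.
Computing: 40320 − 40320 + 20160 − 6720 + 1680 − 336 + 56 − 8 + 1 = 14833.

14833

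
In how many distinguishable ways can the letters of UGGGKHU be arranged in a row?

UGGGKHU has 7 letters with G appearing 3 times and U appearing twice.
So there are 7! / (3!·2!) = 420 distinguishable arrangements.

420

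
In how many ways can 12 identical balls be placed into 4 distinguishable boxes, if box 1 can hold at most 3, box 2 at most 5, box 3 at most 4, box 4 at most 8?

100

By stars and bars, unrestricted non-negative solutions to x_1+…+x_4 = 12 number C(12+3,3) = 455.
Subtract solutions that violate a single cap (substitute x_i' = x_i − (cap_i+1)): x_1 ≥ 4 gives C(11,3) = 165; x_2 ≥ 6 gives C(9,3) = 84; x_3 ≥ 5 gives C(10,3) = 120; x_4 ≥ 9 gives C(6,3) = 20. Together 389.
Add back pairs where two caps are both exceeded: 10 + 20 + 0 + 4 + 0 + 0 = 34.
By inclusion–exclusion the count is 455 − 389 + 34 = 100.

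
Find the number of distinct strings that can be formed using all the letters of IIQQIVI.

IIQQIVI has 7 letters with I appearing 4 times and Q appearing twice.
The number of distinct arrangements is 7!/(4!·2!) = 5040/48 = 105.

105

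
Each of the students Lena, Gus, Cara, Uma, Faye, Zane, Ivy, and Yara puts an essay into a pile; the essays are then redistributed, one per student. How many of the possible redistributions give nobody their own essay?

14833

Let Aᵢ be the assignments in which student i gets their own essay. We want the size of the complement of A₁∪…∪A_8.
By inclusion–exclusion this is Σ_{j=0}^{8} (−1)^j C(8,j)·(8−j)!.
Computing: 40320 − 40320 + 20160 − 6720 + 1680 − 336 + 56 − 8 + 1 = 14833.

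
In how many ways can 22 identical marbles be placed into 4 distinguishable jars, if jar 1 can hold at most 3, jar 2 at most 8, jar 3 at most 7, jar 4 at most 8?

Without the upper bounds there are C(25,3) = 2300 ways to split 22 among 4 jars.
Subtract solutions that violate a single cap (substitute x_i' = x_i − (cap_i+1)): x_1 ≥ 4 gives C(21,3) = 1330; x_2 ≥ 9 gives C(16,3) = 560; x_3 ≥ 8 gives C(17,3) = 680; x_4 ≥ 9 gives C(16,3) = 560. Together 3130.
Add back pairs where two caps are both exceeded: 220 + 286 + 220 + 56 + 35 + 56 = 873.
Subtract triples: 4 + 1 + 4 + 0 = 9.
By inclusion–exclusion the count is 2300 − 3130 + 873 − 9 = 34.

34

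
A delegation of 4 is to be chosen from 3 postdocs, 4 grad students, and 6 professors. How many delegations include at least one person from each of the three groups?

Unrestricted: C(13,4) = 715 ways to pick any 4 of the 13.
Selections missing a whole group: no postdocs → C(10,4) = 210; no grad students → C(9,4) = 126; no professors → C(7,4) = 35.
Add back selections omitting two groups (i.e. drawn from a single group): C(3,4) + C(4,4) + C(6,4) = 16.
By inclusion–exclusion: 715 − 371 + 16 = 360.

360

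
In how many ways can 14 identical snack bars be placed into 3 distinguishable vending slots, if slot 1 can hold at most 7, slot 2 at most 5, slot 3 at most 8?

Ignoring the caps, the number of non-negative solutions to x_1+…+x_3 = 14 is C(16,2) = 120.
Subtract solutions that violate a single cap (substitute x_i' = x_i − (cap_i+1)): x_1 ≥ 8 gives C(8,2) = 28; x_2 ≥ 6 gives C(10,2) = 45; x_3 ≥ 9 gives C(7,2) = 21. Together 94.
Add back pairs where two caps are both exceeded: 1 + 0 + 0 = 1.
By inclusion–exclusion the count is 120 − 94 + 1 = 27.

27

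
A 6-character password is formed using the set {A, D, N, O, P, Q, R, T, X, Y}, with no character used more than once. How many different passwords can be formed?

With no repetition, fill the 6 characters in order: 10 choices, then 9, down to 5.
10 × 9 × 8 × 7 × 6 × 5 = 151200.

151200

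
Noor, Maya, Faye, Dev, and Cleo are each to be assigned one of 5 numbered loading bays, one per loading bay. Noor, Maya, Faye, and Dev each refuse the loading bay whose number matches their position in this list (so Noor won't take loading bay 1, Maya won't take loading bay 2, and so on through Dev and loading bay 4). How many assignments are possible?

53

Let Aᵢ (for 1 ≤ i ≤ 4) be the placements that put person i in their forbidden loading bay. Any j of these fix j positions, leaving (5−j)! ways to fill the rest, and there are C(4,j) ways to pick which j.
By inclusion–exclusion, the number of valid placements is Σ_{j=0}^{4} (−1)^j C(4,j)·(5−j)!.
Computing: 120 − 96 + 36 − 8 + 1 = 53.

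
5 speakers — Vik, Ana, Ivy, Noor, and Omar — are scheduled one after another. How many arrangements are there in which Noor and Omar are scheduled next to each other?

48

Glue Noor and Omar into one block (2 internal orders), leaving 4 units to arrange in a row.
So the count is 2·(4)! = 48.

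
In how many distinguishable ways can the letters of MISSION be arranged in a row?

Letter multiplicities in MISSION: I×2, M×1, N×1, O×1, S×2.
So there are 7! / (2!·2!) = 1260 distinguishable arrangements.

1260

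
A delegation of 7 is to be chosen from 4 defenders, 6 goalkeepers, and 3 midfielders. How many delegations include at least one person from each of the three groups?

1559

With no constraint there are C(13,7) = 1716 possible selections.
Selections missing a whole group: no defenders → C(9,7) = 36; no goalkeepers → C(7,7) = 1; no midfielders → C(10,7) = 120.
Add back selections omitting two groups (i.e. drawn from a single group): C(4,7) + C(6,7) + C(3,7) = 0.
By inclusion–exclusion: 1716 − 157 + 0 = 1559.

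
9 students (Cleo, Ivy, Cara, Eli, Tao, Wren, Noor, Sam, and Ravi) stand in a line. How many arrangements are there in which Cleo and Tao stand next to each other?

Treat {Cleo, Tao} as a single unit. There are 8 units to order, and the pair itself can be ordered 2 ways.
That gives 2 × 8! = 2 × 40320 = 80640.

80640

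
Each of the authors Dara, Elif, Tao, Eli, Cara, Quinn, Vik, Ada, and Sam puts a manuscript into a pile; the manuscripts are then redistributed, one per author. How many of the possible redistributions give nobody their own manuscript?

133496

This is the derangement count D_9: permutations of 9 items with no fixed point.
By inclusion–exclusion this is Σ_{j=0}^{9} (−1)^j C(9,j)·(9−j)!.
Computing: 362880 − 362880 + 181440 − 60480 + 15120 − 3024 + 504 − 72 + 9 − 1 = 133496.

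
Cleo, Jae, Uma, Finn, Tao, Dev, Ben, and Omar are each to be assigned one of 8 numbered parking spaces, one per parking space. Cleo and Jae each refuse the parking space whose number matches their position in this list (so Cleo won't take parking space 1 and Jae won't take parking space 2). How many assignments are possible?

Let Aᵢ (for i ∈ {1, 2}) be the placements that put person i in their forbidden parking space. Any j of these fix j positions, leaving (8−j)! ways to fill the rest, and there are C(2,j) ways to pick which j.
By inclusion–exclusion, the number of valid placements is Σ_{j=0}^{2} (−1)^j C(2,j)·(8−j)!.
Computing: 40320 − 10080 + 720 = 30960.

30960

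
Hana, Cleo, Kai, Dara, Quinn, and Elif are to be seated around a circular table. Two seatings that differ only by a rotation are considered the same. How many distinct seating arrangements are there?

120

Fix one person's seat to break rotational symmetry; the remaining 5 people can be arranged in (5)! = 120 ways.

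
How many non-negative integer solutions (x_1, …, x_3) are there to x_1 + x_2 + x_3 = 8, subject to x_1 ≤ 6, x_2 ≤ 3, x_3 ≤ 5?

21

By stars and bars, unrestricted non-negative solutions to x_1+…+x_3 = 8 number C(8+2,2) = 45.
Subtract solutions that violate a single cap (substitute x_i' = x_i − (cap_i+1)): x_1 ≥ 7 gives C(3,2) = 3; x_2 ≥ 4 gives C(6,2) = 15; x_3 ≥ 6 gives C(4,2) = 6. Together 24.
No two caps can be exceeded simultaneously, so the pair terms are all 0.
By inclusion–exclusion the count is 45 − 24 + 0 = 21.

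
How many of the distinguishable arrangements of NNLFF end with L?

6

Fix L in the last position and arrange the remaining 4 letters.
Those 4 letters have F appearing twice and N appearing twice, giving (4)!/(2!·2!) = 6.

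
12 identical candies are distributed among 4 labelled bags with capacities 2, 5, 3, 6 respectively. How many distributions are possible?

Without the upper bounds there are C(15,3) = 455 ways to split 12 among 4 bags.
Subtract solutions that violate a single cap (substitute x_i' = x_i − (cap_i+1)): x_1 ≥ 3 gives C(12,3) = 220; x_2 ≥ 6 gives C(9,3) = 84; x_3 ≥ 4 gives C(11,3) = 165; x_4 ≥ 7 gives C(8,3) = 56. Together 525.
Add back pairs where two caps are both exceeded: 20 + 56 + 10 + 10 + 0 + 4 = 100.
By inclusion–exclusion the count is 455 − 525 + 100 = 30.

30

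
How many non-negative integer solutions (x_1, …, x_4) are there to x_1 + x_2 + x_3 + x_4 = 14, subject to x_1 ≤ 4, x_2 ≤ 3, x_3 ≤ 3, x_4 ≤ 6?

10

By stars and bars, unrestricted non-negative solutions to x_1+…+x_4 = 14 number C(14+3,3) = 680.
Subtract solutions that violate a single cap (substitute x_i' = x_i − (cap_i+1)): x_1 ≥ 5 gives C(12,3) = 220; x_2 ≥ 4 gives C(13,3) = 286; x_3 ≥ 4 gives C(13,3) = 286; x_4 ≥ 7 gives C(10,3) = 120. Together 912.
Add back pairs where two caps are both exceeded: 56 + 56 + 10 + 84 + 20 + 20 = 246.
Subtract triples: 4 + 0 + 0 + 0 = 4.
By inclusion–exclusion the count is 680 − 912 + 246 − 4 = 10.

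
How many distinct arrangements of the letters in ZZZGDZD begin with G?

With the first slot taken by G, it remains to arrange the other 6 letters (ZZZDZD).
Those 6 letters have D appearing twice and Z appearing 4 times, giving (6)!/(4!·2!) = 15.

15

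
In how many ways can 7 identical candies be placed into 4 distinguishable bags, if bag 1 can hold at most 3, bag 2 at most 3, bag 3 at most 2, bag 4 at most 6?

Ignoring the caps, the number of non-negative solutions to x_1+…+x_4 = 7 is C(10,3) = 120.
Subtract solutions that violate a single cap (substitute x_i' = x_i − (cap_i+1)): x_1 ≥ 4 gives C(6,3) = 20; x_2 ≥ 4 gives C(6,3) = 20; x_3 ≥ 3 gives C(7,3) = 35; x_4 ≥ 7 gives C(3,3) = 1. Together 76.
Add back pairs where two caps are both exceeded: 0 + 1 + 0 + 1 + 0 + 0 = 2.
By inclusion–exclusion the count is 120 − 76 + 2 = 46.

46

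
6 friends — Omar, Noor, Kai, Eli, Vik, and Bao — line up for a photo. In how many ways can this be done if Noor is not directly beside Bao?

480

There are 6! = 720 arrangements in all. If Noor and Bao are adjacent, merging them into one block gives 2·(5)! = 240 arrangements.
Complementary counting: 720 − 240 = 480.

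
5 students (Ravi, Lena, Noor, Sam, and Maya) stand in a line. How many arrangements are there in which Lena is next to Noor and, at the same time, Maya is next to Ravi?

Treat {Lena,Noor} as one block (2 orders) and {Maya,Ravi} as another (2 orders).
That leaves 3 units to arrange: 2 × 2 × 3! = 4 × 6 = 24.

24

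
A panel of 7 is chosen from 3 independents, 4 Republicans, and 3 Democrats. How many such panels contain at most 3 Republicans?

Split by how many Republicans are chosen (0 through 3).
Sum: C(4,0)·C(6,7) + C(4,1)·C(6,6) + C(4,2)·C(6,5) + C(4,3)·C(6,4) = 0 + 4 + 36 + 60 = 100.

100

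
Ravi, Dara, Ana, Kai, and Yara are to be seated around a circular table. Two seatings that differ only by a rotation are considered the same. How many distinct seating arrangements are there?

Seat Ravi anywhere (absorbing the rotational symmetry), then permute the other 4: (4)! = 24.

24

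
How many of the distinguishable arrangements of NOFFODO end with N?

60

Fix N in the last position and arrange the remaining 6 letters.
Those 6 letters have F appearing twice and O appearing 3 times, giving (6)!/(3!·2!) = 60.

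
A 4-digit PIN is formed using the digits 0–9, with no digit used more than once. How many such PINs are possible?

5040

This is a permutation of 4 out of 10: P(10,4) = 10!/6!.
That product is 10 × 9 × 8 × 7 = 5040.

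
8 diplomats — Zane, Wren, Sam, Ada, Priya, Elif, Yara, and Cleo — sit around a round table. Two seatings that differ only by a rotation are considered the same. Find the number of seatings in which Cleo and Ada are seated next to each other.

1440

Glue Cleo and Ada into a block (2 internal orders). Seating 7 units around a circle gives (6)! arrangements.
So 2 × (6)! = 2 × 720 = 1440.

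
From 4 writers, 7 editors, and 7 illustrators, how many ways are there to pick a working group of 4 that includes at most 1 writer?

Split by how many writers are chosen (0 through 1).
Sum: C(4,0)·C(14,4) + C(4,1)·C(14,3) = 1001 + 1456 = 2457.

2457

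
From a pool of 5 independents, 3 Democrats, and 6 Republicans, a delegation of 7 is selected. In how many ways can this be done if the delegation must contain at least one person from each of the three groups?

With no constraint there are C(14,7) = 3432 possible selections.
Subtract selections that omit an entire group: no independents → C(9,7) = 36; no Democrats → C(11,7) = 330; no Republicans → C(8,7) = 8.
Add back selections omitting two groups (i.e. drawn from a single group): C(5,7) + C(3,7) + C(6,7) = 0.
By inclusion–exclusion: 3432 − 374 + 0 = 3058.

3058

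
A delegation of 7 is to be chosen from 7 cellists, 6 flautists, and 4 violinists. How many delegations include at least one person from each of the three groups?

Total 7-person selections from all 17: C(17,7) = 19448.
Selections missing a whole group: no cellists → C(10,7) = 120; no flautists → C(11,7) = 330; no violinists → C(13,7) = 1716.
Add back selections omitting two groups (i.e. drawn from a single group): C(7,7) + C(6,7) + C(4,7) = 1.
By inclusion–exclusion: 19448 − 2166 + 1 = 17283.

17283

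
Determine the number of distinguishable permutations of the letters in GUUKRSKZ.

GUUKRSKZ has 8 letters with K appearing twice and U appearing twice.
So there are 8! / (2!·2!) = 10080 distinguishable arrangements.

10080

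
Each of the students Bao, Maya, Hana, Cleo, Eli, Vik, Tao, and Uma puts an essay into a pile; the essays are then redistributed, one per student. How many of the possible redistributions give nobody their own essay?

14833

Let Aᵢ be the assignments in which student i gets their own essay. We want the size of the complement of A₁∪…∪A_8.
By inclusion–exclusion this is Σ_{j=0}^{8} (−1)^j C(8,j)·(8−j)!.
Computing: 40320 − 40320 + 20160 − 6720 + 1680 − 336 + 56 − 8 + 1 = 14833.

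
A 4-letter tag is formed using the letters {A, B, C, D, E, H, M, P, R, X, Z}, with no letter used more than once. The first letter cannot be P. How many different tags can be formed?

The first letter has 11−1 = 10 choices (anything except P).
The remaining 3 letters are filled from the other 10 symbols without repetition: 10 × 9 × 8 = 720.
Total: 10 × 720 = 7200.

7200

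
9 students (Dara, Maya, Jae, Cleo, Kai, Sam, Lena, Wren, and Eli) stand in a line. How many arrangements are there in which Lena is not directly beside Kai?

282240

Of the 9! = 362880 arrangements, those with Lena and Kai adjacent number 2 × 8! = 80640 (treat the pair as a block with 2 internal orders).
So 362880 − 80640 = 282240 arrangements keep them apart.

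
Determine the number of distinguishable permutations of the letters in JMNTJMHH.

5040

JMNTJMHH has 8 letters with H appearing twice, J appearing twice, and M appearing twice.
Dividing 8! = 40320 by 2!·2!·2! = 8 for the repeated letters gives 5040.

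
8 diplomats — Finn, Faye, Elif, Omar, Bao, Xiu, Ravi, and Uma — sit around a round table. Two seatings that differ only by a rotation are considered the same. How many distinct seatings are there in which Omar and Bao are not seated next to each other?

Without the restriction there are (7)! = 5040 seatings.
Seatings with Omar beside Bao: treat them as a block with 2 internal orders, giving 2 × (6)! = 1440.
Subtracting, 5040 − 1440 = 3600.

3600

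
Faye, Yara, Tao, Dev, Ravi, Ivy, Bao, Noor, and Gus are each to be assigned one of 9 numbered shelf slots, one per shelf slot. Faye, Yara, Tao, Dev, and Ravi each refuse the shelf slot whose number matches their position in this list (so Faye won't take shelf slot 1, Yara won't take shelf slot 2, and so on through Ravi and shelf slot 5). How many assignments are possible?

205056

Let Aᵢ (for 1 ≤ i ≤ 5) be the placements that put person i in their forbidden shelf slot. Any j of these fix j positions, leaving (9−j)! ways to fill the rest, and there are C(5,j) ways to pick which j.
By inclusion–exclusion, the number of valid placements is Σ_{j=0}^{5} (−1)^j C(5,j)·(9−j)!.
Computing: 362880 − 201600 + 50400 − 7200 + 600 − 24 = 205056.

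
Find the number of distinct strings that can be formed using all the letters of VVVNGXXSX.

Letter multiplicities in VVVNGXXSX: G×1, N×1, S×1, V×3, X×3.
Dividing 9! = 362880 by 3!·3! = 36 for the repeated letters gives 10080.

10080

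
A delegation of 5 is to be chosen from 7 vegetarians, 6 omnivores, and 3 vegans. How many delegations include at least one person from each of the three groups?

Unrestricted: C(16,5) = 4368 ways to pick any 5 of the 16.
Selections missing a whole group: no vegetarians → C(9,5) = 126; no omnivores → C(10,5) = 252; no vegans → C(13,5) = 1287.
Add back selections omitting two groups (i.e. drawn from a single group): C(7,5) + C(6,5) + C(3,5) = 27.
By inclusion–exclusion: 4368 − 1665 + 27 = 2730.

2730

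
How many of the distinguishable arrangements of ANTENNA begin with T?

With the first slot taken by T, it remains to arrange the other 6 letters (ANENNA).
Those 6 letters have A appearing twice and N appearing 3 times, giving (6)!/(3!·2!) = 60.

60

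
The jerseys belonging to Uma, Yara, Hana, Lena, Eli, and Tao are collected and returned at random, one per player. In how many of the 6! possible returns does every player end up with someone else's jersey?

This is the derangement count D_6: permutations of 6 items with no fixed point.
By inclusion–exclusion this is Σ_{j=0}^{6} (−1)^j C(6,j)·(6−j)!.
Computing: 720 − 720 + 360 − 120 + 30 − 6 + 1 = 265.

265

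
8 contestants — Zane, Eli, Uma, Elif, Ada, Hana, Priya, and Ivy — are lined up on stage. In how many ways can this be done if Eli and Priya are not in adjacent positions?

30240

Of the 8! = 40320 arrangements, those with Eli and Priya adjacent number 2 × 7! = 10080 (treat the pair as a block with 2 internal orders).
Complementary counting: 40320 − 10080 = 30240.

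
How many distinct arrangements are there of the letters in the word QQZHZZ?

Letter multiplicities in QQZHZZ: H×1, Q×2, Z×3.
So there are 6! / (3!·2!) = 60 distinguishable arrangements.

60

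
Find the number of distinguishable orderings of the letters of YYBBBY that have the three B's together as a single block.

4

Treat the 3 copies of B as a single block. The multiset to arrange is then {BBB, Y, Y, Y}, 4 items in all.
That gives (4)!/(3!) = 4 arrangements.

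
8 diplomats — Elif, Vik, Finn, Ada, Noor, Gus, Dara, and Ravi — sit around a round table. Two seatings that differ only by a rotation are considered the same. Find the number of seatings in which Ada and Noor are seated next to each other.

1440

Glue Ada and Noor into a block (2 internal orders). Seating 7 units around a circle gives (6)! arrangements.
So 2 × (6)! = 2 × 720 = 1440.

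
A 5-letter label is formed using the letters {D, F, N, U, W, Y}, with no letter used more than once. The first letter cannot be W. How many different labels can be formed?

The first letter has 6−1 = 5 choices (anything except W).
The remaining 4 letters are filled from the other 5 symbols without repetition: 5 × 4 × 3 × 2 = 120.
Total: 5 × 120 = 600.

600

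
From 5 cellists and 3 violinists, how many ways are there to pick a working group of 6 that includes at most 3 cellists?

Split by how many cellists are chosen (0 through 3).
Sum: C(5,0)·C(3,6) + C(5,1)·C(3,5) + C(5,2)·C(3,4) + C(5,3)·C(3,3) = 0 + 0 + 0 + 10 = 10.

10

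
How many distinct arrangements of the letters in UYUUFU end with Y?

With the last slot taken by Y, it remains to arrange the other 5 letters (UUUFU).
Those 5 letters have U appearing 4 times, giving (5)!/(4!) = 5.

5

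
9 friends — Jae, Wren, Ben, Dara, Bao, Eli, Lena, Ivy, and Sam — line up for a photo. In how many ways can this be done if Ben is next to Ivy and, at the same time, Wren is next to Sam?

20160

Treat {Ben,Ivy} as one block (2 orders) and {Wren,Sam} as another (2 orders).
That leaves 7 units to arrange: 2 × 2 × 7! = 4 × 5040 = 20160.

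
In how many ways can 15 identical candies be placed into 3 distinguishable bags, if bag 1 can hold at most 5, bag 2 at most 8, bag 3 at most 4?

Without the upper bounds there are C(17,2) = 136 ways to split 15 among 3 bags.
Subtract solutions that violate a single cap (substitute x_i' = x_i − (cap_i+1)): x_1 ≥ 6 gives C(11,2) = 55; x_2 ≥ 9 gives C(8,2) = 28; x_3 ≥ 5 gives C(12,2) = 66. Together 149.
Add back pairs where two caps are both exceeded: 1 + 15 + 3 = 19.
By inclusion–exclusion the count is 136 − 149 + 19 = 6.

6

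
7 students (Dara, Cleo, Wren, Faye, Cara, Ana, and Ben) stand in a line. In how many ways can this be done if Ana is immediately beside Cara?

Glue Ana and Cara into one block (2 internal orders), leaving 6 units to arrange in a row.
So the count is 2·(6)! = 1440.

1440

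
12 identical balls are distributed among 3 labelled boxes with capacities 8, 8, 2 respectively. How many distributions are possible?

Ignoring the caps, the number of non-negative solutions to x_1+…+x_3 = 12 is C(14,2) = 91.
Subtract solutions that violate a single cap (substitute x_i' = x_i − (cap_i+1)): x_1 ≥ 9 gives C(5,2) = 10; x_2 ≥ 9 gives C(5,2) = 10; x_3 ≥ 3 gives C(11,2) = 55. Together 75.
Add back pairs where two caps are both exceeded: 0 + 1 + 1 = 2.
By inclusion–exclusion the count is 91 − 75 + 2 = 18.

18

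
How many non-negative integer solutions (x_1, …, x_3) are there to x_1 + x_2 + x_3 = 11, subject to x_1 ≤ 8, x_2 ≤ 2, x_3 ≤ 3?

6

By stars and bars, unrestricted non-negative solutions to x_1+…+x_3 = 11 number C(11+2,2) = 78.
Subtract solutions that violate a single cap (substitute x_i' = x_i − (cap_i+1)): x_1 ≥ 9 gives C(4,2) = 6; x_2 ≥ 3 gives C(10,2) = 45; x_3 ≥ 4 gives C(9,2) = 36. Together 87.
Add back pairs where two caps are both exceeded: 0 + 0 + 15 = 15.
By inclusion–exclusion the count is 78 − 87 + 15 = 6.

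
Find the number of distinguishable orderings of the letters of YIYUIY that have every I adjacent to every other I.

Treat the 2 copies of I as a single block. The multiset to arrange is then {II, U, Y, Y, Y}, 5 items in all.
That gives (5)!/(3!) = 20 arrangements.

20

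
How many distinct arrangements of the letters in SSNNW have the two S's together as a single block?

12

Treat the 2 copies of S as a single block. The multiset to arrange is then {SS, N, N, W}, 4 items in all.
That gives (4)!/(2!) = 12 arrangements.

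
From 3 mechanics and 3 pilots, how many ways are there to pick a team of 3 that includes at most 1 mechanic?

10

Split by how many mechanics are chosen (0 through 1).
Sum: C(3,0)·C(3,3) + C(3,1)·C(3,2) = 1 + 9 = 10.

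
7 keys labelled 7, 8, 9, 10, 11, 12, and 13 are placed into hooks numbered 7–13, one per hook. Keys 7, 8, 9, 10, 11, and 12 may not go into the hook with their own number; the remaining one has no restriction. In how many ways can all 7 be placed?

Let Aᵢ (for 7 ≤ i ≤ 12) be the placements that put key i in its forbidden hook. Any j of these fix j positions, leaving (7−j)! ways to fill the rest, and there are C(6,j) ways to pick which j.
By inclusion–exclusion, the number of valid placements is Σ_{j=0}^{6} (−1)^j C(6,j)·(7−j)!.
Computing: 5040 − 4320 + 1800 − 480 + 90 − 12 + 1 = 2119.

2119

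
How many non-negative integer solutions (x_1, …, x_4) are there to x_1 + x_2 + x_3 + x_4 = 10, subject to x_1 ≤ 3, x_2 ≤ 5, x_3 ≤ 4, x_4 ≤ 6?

96

Ignoring the caps, the number of non-negative solutions to x_1+…+x_4 = 10 is C(13,3) = 286.
Subtract solutions that violate a single cap (substitute x_i' = x_i − (cap_i+1)): x_1 ≥ 4 gives C(9,3) = 84; x_2 ≥ 6 gives C(7,3) = 35; x_3 ≥ 5 gives C(8,3) = 56; x_4 ≥ 7 gives C(6,3) = 20. Together 195.
Add back pairs where two caps are both exceeded: 1 + 4 + 0 + 0 + 0 + 0 = 5.
By inclusion–exclusion the count is 286 − 195 + 5 = 96.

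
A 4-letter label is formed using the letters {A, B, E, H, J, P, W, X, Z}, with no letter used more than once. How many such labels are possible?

This is a permutation of 4 out of 9: P(9,4) = 9!/5!.
9 × 8 × 7 × 6 = 3024.

3024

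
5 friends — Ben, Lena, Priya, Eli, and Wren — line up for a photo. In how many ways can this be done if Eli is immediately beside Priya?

48

Place the 3 others and the Eli-Priya pair as 4 objects in a line; the pair has 2 internal arrangements.
That gives 2 × 4! = 2 × 24 = 48.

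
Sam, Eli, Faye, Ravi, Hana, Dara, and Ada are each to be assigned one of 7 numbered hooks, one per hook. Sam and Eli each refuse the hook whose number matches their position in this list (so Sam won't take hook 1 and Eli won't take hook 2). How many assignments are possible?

3720

Let Aᵢ (for i ∈ {1, 2}) be the placements that put person i in their forbidden hook. Any j of these fix j positions, leaving (7−j)! ways to fill the rest, and there are C(2,j) ways to pick which j.
By inclusion–exclusion, the number of valid placements is Σ_{j=0}^{2} (−1)^j C(2,j)·(7−j)!.
Computing: 5040 − 1440 + 120 = 3720.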